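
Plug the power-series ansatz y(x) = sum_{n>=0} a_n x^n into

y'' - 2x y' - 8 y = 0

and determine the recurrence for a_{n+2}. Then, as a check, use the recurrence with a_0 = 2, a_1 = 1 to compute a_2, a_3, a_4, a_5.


Substitute y = sum_n a_n x^n.
y''(x) has coefficient (n+2)(n+1) a_{n+2} at x^n;
-2 x y'(x) has coefficient -2 n a_n at x^n (shift);
-8 y(x) has coefficient -8 a_n at x^n.
Matching x^n: (n+2)(n+1) a_{n+2} + (-2n - 8) a_n = 0.
Thus a_{n+2} = (2n + 8) / ((n+1)(n+2)) * a_n.

Check with a_0 = 2, a_1 = 1 (apply the recurrence for n = 0, 1, 2, 3): a_0 = 2, a_1 = 1, a_2 = 8, a_3 = 5/3, a_4 = 8, a_5 = 7/6.

a_(n+2) = (2n + 8) / ((n+1)(n+2)) * a_n; check: a_0 = 2, a_1 = 1, a_2 = 8, a_3 = 5/3, a_4 = 8, a_5 = 7/6


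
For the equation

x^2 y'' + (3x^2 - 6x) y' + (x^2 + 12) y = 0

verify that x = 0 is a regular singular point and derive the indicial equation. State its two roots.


Divide by x^2 to reach normal form y'' + P_1(x) y' + P_2(x) y = 0 with P_1(x) = 3 - 6/x and P_2(x) = 1 + 12/x^2.
x = 0 is a singular point because the y'-coefficient 3 - 6/x has a pole at x = 0 and the y-coefficient 1 + 12/x^2 has a pole at x = 0.
It is a regular singular point because x P_1(x) = p(x) = 3x - 6 and x^2 P_2(x) = q(x) = x^2 + 12 are polynomials, hence analytic at x = 0.
p(0) = -6,  q(0) = 12.
Indicial equation: r(r-1) + p(0) r + q(0) = 0, i.e. r^2 + (p(0) - 1) r + q(0) = 0, i.e. r^2 - 7 r + 12 = 0.
Discriminant: (-7)^2 - 4(12) = 1, so r = (7 ± 1)/2.
Solving: r_1 = 4, r_2 = 3.

indicial: r^2 - 7 r + 12 = 0; roots r_1 = 4, r_2 = 3


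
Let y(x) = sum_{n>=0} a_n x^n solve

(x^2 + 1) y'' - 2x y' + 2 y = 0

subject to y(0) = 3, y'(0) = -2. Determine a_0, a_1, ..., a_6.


Ansatz: y(x) = sum_{n>=0} a_n x^n, so y'(x) = sum_{n>=1} n a_n x^(n-1) and y''(x) = sum_{n>=2} n(n-1) a_n x^(n-2).
Substitute into P(x) y'' + Q(x) y' + R(x) y = 0 with P(x) = x^2 + 1, Q(x) = -2x, R(x) = 2, and match powers of x.
Initial conditions: a_0 = 3, a_1 = -2.
Setting the coefficient of each power of x to zero and solving order by order (substituting the coefficients already found):
  x^0: 2 a_2 + 2 a_0 = 0  ->  2 a_2 = -2 a_0 = -6  ->  a_2 = -3
  x^1: 6 a_3 = 0  ->  a_3 = 0
  x^2: 12 a_4 = 0  ->  a_4 = 0
  x^3: 20 a_5 + 2 a_3 = 0  ->  20 a_5 = -2 a_3 = 0  ->  a_5 = 0
  x^4: 30 a_6 + 6 a_4 = 0  ->  30 a_6 = -6 a_4 = 0  ->  a_6 = 0
Truncated series: y(x) = 3 - 2 x - 3 x^2 + O(x^7).

a_0 = 3; a_1 = -2; a_2 = -3; a_3 = 0; a_4 = 0; a_5 = 0; a_6 = 0


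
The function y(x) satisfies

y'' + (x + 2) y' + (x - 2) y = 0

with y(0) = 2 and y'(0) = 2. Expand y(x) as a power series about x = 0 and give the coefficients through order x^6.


Ansatz: y(x) = sum_{n>=0} a_n x^n, so y'(x) = sum_{n>=1} n a_n x^(n-1) and y''(x) = sum_{n>=2} n(n-1) a_n x^(n-2).
Substitute into P(x) y'' + Q(x) y' + R(x) y = 0 with P(x) = 1, Q(x) = x + 2, R(x) = x - 2, and match powers of x.
Initial conditions: a_0 = 2, a_1 = 2.
Setting the coefficient of each power of x to zero and solving order by order (substituting the coefficients already found):
  x^0: 2 a_2 + 2 a_1 - 2 a_0 = 0  ->  2 a_2 = -2 a_1 + 2 a_0 = 0  ->  a_2 = 0
  x^1: 6 a_3 + 4 a_2 - a_1 + a_0 = 0  ->  6 a_3 = -4 a_2 + a_1 - a_0 = 0  ->  a_3 = 0
  x^2: 12 a_4 + 6 a_3 + a_1 = 0  ->  12 a_4 = -6 a_3 - a_1 = -2  ->  a_4 = -1/6
  x^3: 20 a_5 + 8 a_4 + a_3 + a_2 = 0  ->  20 a_5 = -8 a_4 - a_3 - a_2 = 4/3  ->  a_5 = 1/15
  x^4: 30 a_6 + 10 a_5 + 2 a_4 + a_3 = 0  ->  30 a_6 = -10 a_5 - 2 a_4 - a_3 = -1/3  ->  a_6 = -1/90
Truncated series: y(x) = 2 + 2 x - (1/6) x^4 + (1/15) x^5 - (1/90) x^6 + O(x^7).

a_0 = 2; a_1 = 2; a_2 = 0; a_3 = 0; a_4 = -1/6; a_5 = 1/15; a_6 = -1/90


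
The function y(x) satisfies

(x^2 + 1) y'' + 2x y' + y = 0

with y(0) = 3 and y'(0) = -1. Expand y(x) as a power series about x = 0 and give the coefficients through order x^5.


Ansatz: y(x) = sum_{n>=0} a_n x^n, so y'(x) = sum_{n>=1} n a_n x^(n-1) and y''(x) = sum_{n>=2} n(n-1) a_n x^(n-2).
Substitute into P(x) y'' + Q(x) y' + R(x) y = 0 with P(x) = x^2 + 1, Q(x) = 2x, R(x) = 1, and match powers of x.
Initial conditions: a_0 = 3, a_1 = -1.
Setting the coefficient of each power of x to zero and solving order by order (substituting the coefficients already found):
  x^0: 2 a_2 + a_0 = 0  ->  2 a_2 = -a_0 = -3  ->  a_2 = -3/2
  x^1: 6 a_3 + 3 a_1 = 0  ->  6 a_3 = -3 a_1 = 3  ->  a_3 = 1/2
  x^2: 12 a_4 + 7 a_2 = 0  ->  12 a_4 = -7 a_2 = 21/2  ->  a_4 = 7/8
  x^3: 20 a_5 + 13 a_3 = 0  ->  20 a_5 = -13 a_3 = -13/2  ->  a_5 = -13/40
Truncated series: y(x) = 3 - x - (3/2) x^2 + (1/2) x^3 + (7/8) x^4 - (13/40) x^5 + O(x^6).

a_0 = 3; a_1 = -1; a_2 = -3/2; a_3 = 1/2; a_4 = 7/8; a_5 = -13/40


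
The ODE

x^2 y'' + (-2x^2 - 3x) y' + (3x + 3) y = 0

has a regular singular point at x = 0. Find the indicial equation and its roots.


Divide by x^2 to reach normal form y'' + P_1(x) y' + P_2(x) y = 0 with P_1(x) = -2 - 3/x and P_2(x) = 3/x + 3/x^2.
x = 0 is a singular point because the y'-coefficient -2 - 3/x has a pole at x = 0 and the y-coefficient 3/x + 3/x^2 has a pole at x = 0.
It is a regular singular point because x P_1(x) = p(x) = -2x - 3 and x^2 P_2(x) = q(x) = 3x + 3 are polynomials, hence analytic at x = 0.
p(0) = -3,  q(0) = 3.
Indicial equation: r(r-1) + p(0) r + q(0) = 0, i.e. r^2 + (p(0) - 1) r + q(0) = 0, i.e. r^2 - 4 r + 3 = 0.
Discriminant: (-4)^2 - 4(3) = 4, so r = (4 ± 2)/2.
Solving: r_1 = 3, r_2 = 1.

indicial: r^2 - 4 r + 3 = 0; roots r_1 = 3, r_2 = 1


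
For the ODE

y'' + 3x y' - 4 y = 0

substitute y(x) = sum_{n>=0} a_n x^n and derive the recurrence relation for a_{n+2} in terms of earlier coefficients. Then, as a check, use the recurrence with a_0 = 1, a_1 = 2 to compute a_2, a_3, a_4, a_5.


Substitute y = sum_n a_n x^n.
y''(x) has coefficient (n+2)(n+1) a_{n+2} at x^n;
3 x y'(x) has coefficient 3 n a_n at x^n (shift);
-4 y(x) has coefficient -4 a_n at x^n.
Matching x^n: (n+2)(n+1) a_{n+2} + (3n - 4) a_n = 0.
Thus a_{n+2} = (-3n + 4) / ((n+1)(n+2)) * a_n.

Check with a_0 = 1, a_1 = 2 (apply the recurrence for n = 0, 1, 2, 3): a_0 = 1, a_1 = 2, a_2 = 2, a_3 = 1/3, a_4 = -1/3, a_5 = -1/12.

a_(n+2) = (-3n + 4) / ((n+1)(n+2)) * a_n; check: a_0 = 1, a_1 = 2, a_2 = 2, a_3 = 1/3, a_4 = -1/3, a_5 = -1/12


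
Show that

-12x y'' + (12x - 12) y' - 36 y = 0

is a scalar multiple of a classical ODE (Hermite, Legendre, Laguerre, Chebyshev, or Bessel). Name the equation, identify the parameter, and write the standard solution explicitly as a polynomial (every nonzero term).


All three coefficients share the factor -12; dividing through by -12 gives  x y'' + (1 - x) y' + 3 y = 0.
This matches the Laguerre equation x y'' + (1 - x) y' + n y = 0 with n = 3; the polynomial solution is L_3(x).
With y = sum_k a_k x^k, matching x^k gives (k+1)k a_{k+1} + (k+1) a_{k+1} - k a_k + n a_k = 0, i.e. (k+1)^2 a_{k+1} = (k - n) a_k = (k - 3) a_k. The right side vanishes at k = 3, so the series terminates at degree 3.
Standard normalization L_n(0) = 1 gives a_0 = 1. Work upward with a_{k+1} = (k - 3) a_k / (k+1)^2:
  a_1 = (0 - 3)(1) / 1^2 = -3/1 = -3
  a_2 = (1 - 3)(-3) / 2^2 = 6/4 = 3/2
  a_3 = (2 - 3)(3/2) / 3^2 = (-3/2)/9 = -1/6
Hence L_3(x) = -x^3/6 + 3 x^2/2 - 3 x + 1.

L_3(x); series = -x^3/6 + 3 x^2/2 - 3 x + 1


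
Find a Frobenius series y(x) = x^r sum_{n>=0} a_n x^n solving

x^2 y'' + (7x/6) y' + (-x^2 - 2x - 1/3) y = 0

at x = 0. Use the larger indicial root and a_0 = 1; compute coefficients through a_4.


Write in Frobenius form y'' + (p(x)/x) y' + (q(x)/x^2) y = 0:
  p(x) = 7/6,  q(x) = -x^2 - 2x - 1/3.
Indicial equation: r(r-1) + (7/6) r + (-1/3) = 0 -> roots r_1 = 1/2, r_2 = -2/3.
Take r = r_1 = 1/2. Let y(x) = x^r sum_{n>=0} a_n x^n with a_0 = 1.
Substitute y = x^r sum a_n x^n and match x^{r+n}. The recurrence is
  D(n) a_n - 2 a_{n-1} - 1 a_{n-2} = 0,  where D(n) = (r+n)(r+n-1) + (7/6)(r+n) + (-1/3).
  a_n = [2 a_{n-1} + 1 a_{n-2}] / D(n).
Since the indicial polynomial factors as (r - r_1)(r - r_2), D(n) = (r_1 + n - r_1)(r_1 + n - r_2) = n(n + 7/6).
Evaluating step by step (a_0 = 1):
  n = 1: D(1) = 1(1 + 7/6) = 13/6; numerator = 2(1) = 2; a_1 = (2)/(13/6) = 12/13
  n = 2: D(2) = 2(2 + 7/6) = 19/3; numerator = 2(12/13) + 1(1) = 37/13; a_2 = (37/13)/(19/3) = 111/247
  n = 3: D(3) = 3(3 + 7/6) = 25/2; numerator = 2(111/247) + 1(12/13) = 450/247; a_3 = (450/247)/(25/2) = 36/247
  n = 4: D(4) = 4(4 + 7/6) = 62/3; numerator = 2(36/247) + 1(111/247) = 183/247; a_4 = (183/247)/(62/3) = 549/15314

r = 1/2; a_0 = 1; a_1 = 12/13; a_2 = 111/247; a_3 = 36/247; a_4 = 549/15314


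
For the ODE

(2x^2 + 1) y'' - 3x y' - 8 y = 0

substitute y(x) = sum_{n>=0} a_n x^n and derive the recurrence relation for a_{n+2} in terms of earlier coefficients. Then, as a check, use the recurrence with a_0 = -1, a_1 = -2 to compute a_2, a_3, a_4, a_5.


Substitute y = sum_n a_n x^n.
(1 + 2 x^2) y'' contributes (n+2)(n+1) a_{n+2} + 2 n(n-1) a_n at x^n.
-3 x y'(x) contributes -3 n a_n at x^n.
-8 y(x) contributes -8 a_n at x^n.
Matching x^n: (n+2)(n+1) a_{n+2} + (2 n(n-1) - 3 n - 8) a_n = 0.
Thus a_{n+2} = (-2 n(n-1) + 3 n + 8) / ((n+1)(n+2)) * a_n.

Check with a_0 = -1, a_1 = -2 (apply the recurrence for n = 0, 1, 2, 3): a_0 = -1, a_1 = -2, a_2 = -4, a_3 = -11/3, a_4 = -10/3, a_5 = -11/12.

a_(n+2) = (-2 n(n-1) + 3 n + 8) / ((n+1)(n+2)) * a_n; check: a_0 = -1, a_1 = -2, a_2 = -4, a_3 = -11/3, a_4 = -10/3, a_5 = -11/12


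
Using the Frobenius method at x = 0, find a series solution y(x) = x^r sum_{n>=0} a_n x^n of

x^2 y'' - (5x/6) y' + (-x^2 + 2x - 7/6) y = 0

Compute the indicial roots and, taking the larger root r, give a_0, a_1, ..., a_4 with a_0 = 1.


Write in Frobenius form y'' + (p(x)/x) y' + (q(x)/x^2) y = 0:
  p(x) = -5/6,  q(x) = -x^2 + 2x - 7/6.
Indicial equation: r(r-1) + (-5/6) r + (-7/6) = 0 -> roots r_1 = 7/3, r_2 = -1/2.
Take r = r_1 = 7/3. Let y(x) = x^r sum_{n>=0} a_n x^n with a_0 = 1.
Substitute y = x^r sum a_n x^n and match x^{r+n}. The recurrence is
  D(n) a_n + 2 a_{n-1} - 1 a_{n-2} = 0,  where D(n) = (r+n)(r+n-1) + (-5/6)(r+n) + (-7/6).
  a_n = [-2 a_{n-1} + 1 a_{n-2}] / D(n).
Since the indicial polynomial factors as (r - r_1)(r - r_2), D(n) = (r_1 + n - r_1)(r_1 + n - r_2) = n(n + 17/6).
Evaluating step by step (a_0 = 1):
  n = 1: D(1) = 1(1 + 17/6) = 23/6; numerator = -2(1) = -2; a_1 = (-2)/(23/6) = -12/23
  n = 2: D(2) = 2(2 + 17/6) = 29/3; numerator = -2(-12/23) + 1(1) = 47/23; a_2 = (47/23)/(29/3) = 141/667
  n = 3: D(3) = 3(3 + 17/6) = 35/2; numerator = -2(141/667) + 1(-12/23) = -630/667; a_3 = (-630/667)/(35/2) = -36/667
  n = 4: D(4) = 4(4 + 17/6) = 82/3; numerator = -2(-36/667) + 1(141/667) = 213/667; a_4 = (213/667)/(82/3) = 639/54694

r = 7/3; a_0 = 1; a_1 = -12/23; a_2 = 141/667; a_3 = -36/667; a_4 = 639/54694


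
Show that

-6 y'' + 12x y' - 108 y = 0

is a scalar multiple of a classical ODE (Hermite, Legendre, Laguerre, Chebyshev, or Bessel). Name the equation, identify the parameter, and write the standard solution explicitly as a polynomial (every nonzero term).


All three coefficients share the factor -6; dividing through by -6 gives  y'' - 2x y' + 18 y = 0.
This matches the Hermite equation y'' - 2x y' + 2n y = 0 with 2n = 18, so n = 9; the polynomial solution is H_9(x).
With y = sum_k a_k x^k, matching x^k gives (k+2)(k+1) a_{k+2} = 2(k - n) a_k = 2(k - 9) a_k. The right side vanishes at k = 9, so the series with the parity of 9 terminates at degree 9.
Standard normalization: leading coefficient of H_n is 2^n, so a_9 = 2^9 = 512. Work downward with a_k = (k+1)(k+2) a_{k+2} / (2(k - n)):
  a_7 = (8)(9)(512) / (2(7 - 9)) = 36864/(-4) = -9216
  a_5 = (6)(7)(-9216) / (2(5 - 9)) = -387072/(-8) = 48384
  a_3 = (4)(5)(48384) / (2(3 - 9)) = 967680/(-12) = -80640
  a_1 = (2)(3)(-80640) / (2(1 - 9)) = -483840/(-16) = 30240
Hence H_9(x) = 512 x^9 - 9216 x^7 + 48384 x^5 - 80640 x^3 + 30240 x.

H_9(x); series = 512 x^9 - 9216 x^7 + 48384 x^5 - 80640 x^3 + 30240 x


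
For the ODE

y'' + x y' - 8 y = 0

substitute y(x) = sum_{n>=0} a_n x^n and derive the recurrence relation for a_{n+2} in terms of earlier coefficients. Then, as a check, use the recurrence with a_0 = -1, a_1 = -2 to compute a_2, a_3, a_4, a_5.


Substitute y = sum_n a_n x^n.
y''(x) has coefficient (n+2)(n+1) a_{n+2} at x^n;
x y'(x) has coefficient n a_n at x^n (shift);
-8 y(x) has coefficient -8 a_n at x^n.
Matching x^n: (n+2)(n+1) a_{n+2} + (n - 8) a_n = 0.
Thus a_{n+2} = (-n + 8) / ((n+1)(n+2)) * a_n.

Check with a_0 = -1, a_1 = -2 (apply the recurrence for n = 0, 1, 2, 3): a_0 = -1, a_1 = -2, a_2 = -4, a_3 = -7/3, a_4 = -2, a_5 = -7/12.

a_(n+2) = (-n + 8) / ((n+1)(n+2)) * a_n; check: a_0 = -1, a_1 = -2, a_2 = -4, a_3 = -7/3, a_4 = -2, a_5 = -7/12


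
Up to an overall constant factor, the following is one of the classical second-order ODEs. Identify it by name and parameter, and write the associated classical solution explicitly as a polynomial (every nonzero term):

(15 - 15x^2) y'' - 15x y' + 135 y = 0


All three coefficients share the factor 15; dividing through by 15 gives  (1 - x^2) y'' - x y' + 9 y = 0.
This matches the Chebyshev equation (1 - x^2) y'' - x y' + n^2 y = 0 (note the -x y' term, not -2x y') with n^2 = 9, so n = 3; the polynomial solution is T_3(x).
With y = sum_k a_k x^k, matching x^k gives (k+2)(k+1) a_{k+2} = (k^2 - n^2) a_k = (k - 3)(k + 3) a_k. The right side vanishes at k = 3, so the series with the parity of 3 terminates at degree 3.
Standard normalization: leading coefficient of T_n is 2^(n-1), so a_3 = 2^2 = 4. Work downward with a_k = (k+1)(k+2) a_{k+2} / ((k - 3)(k + 3)):
  a_1 = (2)(3)(4) / ((1 - 3)(1 + 3)) = 24/(-8) = -3
Hence T_3(x) = 4 x^3 - 3 x.

T_3(x); series = 4 x^3 - 3 x


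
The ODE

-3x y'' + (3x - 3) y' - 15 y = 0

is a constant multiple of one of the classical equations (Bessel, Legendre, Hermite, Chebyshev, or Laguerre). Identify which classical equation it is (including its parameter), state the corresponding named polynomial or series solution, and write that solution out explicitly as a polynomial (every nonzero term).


All three coefficients share the factor -3; dividing through by -3 gives  x y'' + (1 - x) y' + 5 y = 0.
This matches the Laguerre equation x y'' + (1 - x) y' + n y = 0 with n = 5; the polynomial solution is L_5(x).
With y = sum_k a_k x^k, matching x^k gives (k+1)k a_{k+1} + (k+1) a_{k+1} - k a_k + n a_k = 0, i.e. (k+1)^2 a_{k+1} = (k - n) a_k = (k - 5) a_k. The right side vanishes at k = 5, so the series terminates at degree 5.
Standard normalization L_n(0) = 1 gives a_0 = 1. Work upward with a_{k+1} = (k - 5) a_k / (k+1)^2:
  a_1 = (0 - 5)(1) / 1^2 = -5/1 = -5
  a_2 = (1 - 5)(-5) / 2^2 = 20/4 = 5
  a_3 = (2 - 5)(5) / 3^2 = -15/9 = -5/3
  a_4 = (3 - 5)(-5/3) / 4^2 = (10/3)/16 = 5/24
  a_5 = (4 - 5)(5/24) / 5^2 = (-5/24)/25 = -1/120
Hence L_5(x) = -x^5/120 + 5 x^4/24 - 5 x^3/3 + 5 x^2 - 5 x + 1.

L_5(x); series = -x^5/120 + 5 x^4/24 - 5 x^3/3 + 5 x^2 - 5 x + 1


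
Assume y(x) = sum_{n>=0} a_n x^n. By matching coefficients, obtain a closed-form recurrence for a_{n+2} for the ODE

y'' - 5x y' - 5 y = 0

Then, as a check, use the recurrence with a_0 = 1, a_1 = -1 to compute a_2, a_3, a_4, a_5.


Substitute y = sum_n a_n x^n.
y''(x) has coefficient (n+2)(n+1) a_{n+2} at x^n;
-5 x y'(x) has coefficient -5 n a_n at x^n (shift);
-5 y(x) has coefficient -5 a_n at x^n.
Matching x^n: (n+2)(n+1) a_{n+2} + (-5n - 5) a_n = 0.
Thus a_{n+2} = (5n + 5) / ((n+1)(n+2)) * a_n.

Check with a_0 = 1, a_1 = -1 (apply the recurrence for n = 0, 1, 2, 3): a_0 = 1, a_1 = -1, a_2 = 5/2, a_3 = -5/3, a_4 = 25/8, a_5 = -5/3.

a_(n+2) = (5n + 5) / ((n+1)(n+2)) * a_n; check: a_0 = 1, a_1 = -1, a_2 = 5/2, a_3 = -5/3, a_4 = 25/8, a_5 = -5/3


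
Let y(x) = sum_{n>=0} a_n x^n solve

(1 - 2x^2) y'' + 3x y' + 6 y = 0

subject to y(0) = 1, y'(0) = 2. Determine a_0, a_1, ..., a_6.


Ansatz: y(x) = sum_{n>=0} a_n x^n, so y'(x) = sum_{n>=1} n a_n x^(n-1) and y''(x) = sum_{n>=2} n(n-1) a_n x^(n-2).
Substitute into P(x) y'' + Q(x) y' + R(x) y = 0 with P(x) = 1 - 2x^2, Q(x) = 3x, R(x) = 6, and match powers of x.
Initial conditions: a_0 = 1, a_1 = 2.
Setting the coefficient of each power of x to zero and solving order by order (substituting the coefficients already found):
  x^0: 2 a_2 + 6 a_0 = 0  ->  2 a_2 = -6 a_0 = -6  ->  a_2 = -3
  x^1: 6 a_3 + 9 a_1 = 0  ->  6 a_3 = -9 a_1 = -18  ->  a_3 = -3
  x^2: 12 a_4 + 8 a_2 = 0  ->  12 a_4 = -8 a_2 = 24  ->  a_4 = 2
  x^3: 20 a_5 + 3 a_3 = 0  ->  20 a_5 = -3 a_3 = 9  ->  a_5 = 9/20
  x^4: 30 a_6 - 6 a_4 = 0  ->  30 a_6 = 6 a_4 = 12  ->  a_6 = 2/5
Truncated series: y(x) = 1 + 2 x - 3 x^2 - 3 x^3 + 2 x^4 + (9/20) x^5 + (2/5) x^6 + O(x^7).

a_0 = 1; a_1 = 2; a_2 = -3; a_3 = -3; a_4 = 2; a_5 = 9/20; a_6 = 2/5


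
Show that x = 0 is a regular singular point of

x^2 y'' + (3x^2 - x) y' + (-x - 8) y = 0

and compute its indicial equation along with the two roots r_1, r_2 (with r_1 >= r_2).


Divide by x^2 to reach normal form y'' + P_1(x) y' + P_2(x) y = 0 with P_1(x) = 3 - 1/x and P_2(x) = -1/x - 8/x^2.
x = 0 is a singular point because the y'-coefficient 3 - 1/x has a pole at x = 0 and the y-coefficient -1/x - 8/x^2 has a pole at x = 0.
It is a regular singular point because x P_1(x) = p(x) = 3x - 1 and x^2 P_2(x) = q(x) = -x - 8 are polynomials, hence analytic at x = 0.
p(0) = -1,  q(0) = -8.
Indicial equation: r(r-1) + p(0) r + q(0) = 0, i.e. r^2 + (p(0) - 1) r + q(0) = 0, i.e. r^2 - 2 r - 8 = 0.
Discriminant: (-2)^2 - 4(-8) = 36, so r = (2 ± 6)/2.
Solving: r_1 = 4, r_2 = -2.

indicial: r^2 - 2 r - 8 = 0; roots r_1 = 4, r_2 = -2


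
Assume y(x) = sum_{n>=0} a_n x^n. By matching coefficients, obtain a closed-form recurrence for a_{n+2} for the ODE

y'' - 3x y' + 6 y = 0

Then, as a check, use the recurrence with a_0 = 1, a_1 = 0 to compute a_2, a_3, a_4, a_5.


Substitute y = sum_n a_n x^n.
y''(x) has coefficient (n+2)(n+1) a_{n+2} at x^n;
-3 x y'(x) has coefficient -3 n a_n at x^n (shift);
6 y(x) has coefficient 6 a_n at x^n.
Matching x^n: (n+2)(n+1) a_{n+2} + (-3n + 6) a_n = 0.
Thus a_{n+2} = (3n - 6) / ((n+1)(n+2)) * a_n.

Check with a_0 = 1, a_1 = 0 (apply the recurrence for n = 0, 1, 2, 3): a_0 = 1, a_1 = 0, a_2 = -3, a_3 = 0, a_4 = 0, a_5 = 0.

a_(n+2) = (3n - 6) / ((n+1)(n+2)) * a_n; check: a_0 = 1, a_1 = 0, a_2 = -3, a_3 = 0, a_4 = 0, a_5 = 0


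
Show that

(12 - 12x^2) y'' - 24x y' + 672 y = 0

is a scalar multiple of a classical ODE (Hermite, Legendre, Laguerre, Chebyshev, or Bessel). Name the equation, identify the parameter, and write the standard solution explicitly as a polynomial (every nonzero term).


All three coefficients share the factor 12; dividing through by 12 gives  (1 - x^2) y'' - 2x y' + 56 y = 0.
This matches the Legendre equation (1 - x^2) y'' - 2x y' + n(n+1) y = 0 (note the -2x y' term) with n(n+1) = 56, so n = 7; the polynomial solution is P_7(x).
With y = sum_k a_k x^k, matching x^k gives (k+2)(k+1) a_{k+2} = [k(k+1) - n(n+1)] a_k = (k - 7)(k + 8) a_k. The right side vanishes at k = 7, so the series with the parity of 7 terminates at degree 7.
Standard normalization (P_n(1) = 1): leading coefficient (2n)!/(2^n (n!)^2) = 87178291200/(128*25401600) = 429/16, so a_7 = 429/16. Work downward with a_k = (k+1)(k+2) a_{k+2} / ((k - 7)(k + 8)):
  a_5 = (6)(7)(429/16) / ((5 - 7)(5 + 8)) = (9009/8)/(-26) = -693/16
  a_3 = (4)(5)(-693/16) / ((3 - 7)(3 + 8)) = (-3465/4)/(-44) = 315/16
  a_1 = (2)(3)(315/16) / ((1 - 7)(1 + 8)) = (945/8)/(-54) = -35/16
Hence P_7(x) = 429 x^7/16 - 693 x^5/16 + 315 x^3/16 - 35 x/16.

P_7(x); series = 429 x^7/16 - 693 x^5/16 + 315 x^3/16 - 35 x/16


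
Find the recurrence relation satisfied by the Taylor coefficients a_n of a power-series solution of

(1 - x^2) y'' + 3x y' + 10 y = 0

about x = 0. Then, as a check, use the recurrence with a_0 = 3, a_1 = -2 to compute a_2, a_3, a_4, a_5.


Substitute y = sum_n a_n x^n.
(1 - 1 x^2) y'' contributes (n+2)(n+1) a_{n+2} - n(n-1) a_n at x^n.
3 x y'(x) contributes 3 n a_n at x^n.
10 y(x) contributes 10 a_n at x^n.
Matching x^n: (n+2)(n+1) a_{n+2} + (-n(n-1) + 3 n + 10) a_n = 0.
Thus a_{n+2} = (n(n-1) - 3 n - 10) / ((n+1)(n+2)) * a_n.

Check with a_0 = 3, a_1 = -2 (apply the recurrence for n = 0, 1, 2, 3): a_0 = 3, a_1 = -2, a_2 = -15, a_3 = 13/3, a_4 = 35/2, a_5 = -169/60.

a_(n+2) = (n(n-1) - 3 n - 10) / ((n+1)(n+2)) * a_n; check: a_0 = 3, a_1 = -2, a_2 = -15, a_3 = 13/3, a_4 = 35/2, a_5 = -169/60


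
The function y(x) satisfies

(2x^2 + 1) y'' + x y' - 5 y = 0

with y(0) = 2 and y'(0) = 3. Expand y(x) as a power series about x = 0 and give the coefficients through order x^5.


Ansatz: y(x) = sum_{n>=0} a_n x^n, so y'(x) = sum_{n>=1} n a_n x^(n-1) and y''(x) = sum_{n>=2} n(n-1) a_n x^(n-2).
Substitute into P(x) y'' + Q(x) y' + R(x) y = 0 with P(x) = 2x^2 + 1, Q(x) = x, R(x) = -5, and match powers of x.
Initial conditions: a_0 = 2, a_1 = 3.
Setting the coefficient of each power of x to zero and solving order by order (substituting the coefficients already found):
  x^0: 2 a_2 - 5 a_0 = 0  ->  2 a_2 = 5 a_0 = 10  ->  a_2 = 5
  x^1: 6 a_3 - 4 a_1 = 0  ->  6 a_3 = 4 a_1 = 12  ->  a_3 = 2
  x^2: 12 a_4 + a_2 = 0  ->  12 a_4 = -a_2 = -5  ->  a_4 = -5/12
  x^3: 20 a_5 + 10 a_3 = 0  ->  20 a_5 = -10 a_3 = -20  ->  a_5 = -1
Truncated series: y(x) = 2 + 3 x + 5 x^2 + 2 x^3 - (5/12) x^4 - x^5 + O(x^6).

a_0 = 2; a_1 = 3; a_2 = 5; a_3 = 2; a_4 = -5/12; a_5 = -1


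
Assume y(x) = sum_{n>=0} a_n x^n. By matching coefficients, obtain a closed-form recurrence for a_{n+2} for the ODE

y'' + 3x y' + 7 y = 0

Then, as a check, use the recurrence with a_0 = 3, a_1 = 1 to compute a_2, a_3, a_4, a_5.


Substitute y = sum_n a_n x^n.
y''(x) has coefficient (n+2)(n+1) a_{n+2} at x^n;
3 x y'(x) has coefficient 3 n a_n at x^n (shift);
7 y(x) has coefficient 7 a_n at x^n.
Matching x^n: (n+2)(n+1) a_{n+2} + (3n + 7) a_n = 0.
Thus a_{n+2} = (-3n - 7) / ((n+1)(n+2)) * a_n.

Check with a_0 = 3, a_1 = 1 (apply the recurrence for n = 0, 1, 2, 3): a_0 = 3, a_1 = 1, a_2 = -21/2, a_3 = -5/3, a_4 = 91/8, a_5 = 4/3.

a_(n+2) = (-3n - 7) / ((n+1)(n+2)) * a_n; check: a_0 = 3, a_1 = 1, a_2 = -21/2, a_3 = -5/3, a_4 = 91/8, a_5 = 4/3


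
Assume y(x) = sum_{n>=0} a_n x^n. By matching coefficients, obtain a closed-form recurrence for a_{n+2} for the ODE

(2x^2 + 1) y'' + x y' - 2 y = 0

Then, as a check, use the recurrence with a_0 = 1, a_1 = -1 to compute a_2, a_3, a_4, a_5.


Substitute y = sum_n a_n x^n.
(1 + 2 x^2) y'' contributes (n+2)(n+1) a_{n+2} + 2 n(n-1) a_n at x^n.
x y'(x) contributes n a_n at x^n.
-2 y(x) contributes -2 a_n at x^n.
Matching x^n: (n+2)(n+1) a_{n+2} + (2 n(n-1) + n - 2) a_n = 0.
Thus a_{n+2} = (-2 n(n-1) - n + 2) / ((n+1)(n+2)) * a_n.

Check with a_0 = 1, a_1 = -1 (apply the recurrence for n = 0, 1, 2, 3): a_0 = 1, a_1 = -1, a_2 = 1, a_3 = -1/6, a_4 = -1/3, a_5 = 13/120.

a_(n+2) = (-2 n(n-1) - n + 2) / ((n+1)(n+2)) * a_n; check: a_0 = 1, a_1 = -1, a_2 = 1, a_3 = -1/6, a_4 = -1/3, a_5 = 13/120


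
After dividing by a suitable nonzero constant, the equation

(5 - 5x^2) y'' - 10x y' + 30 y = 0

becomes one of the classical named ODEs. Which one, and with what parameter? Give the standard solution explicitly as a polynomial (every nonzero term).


All three coefficients share the factor 5; dividing through by 5 gives  (1 - x^2) y'' - 2x y' + 6 y = 0.
This matches the Legendre equation (1 - x^2) y'' - 2x y' + n(n+1) y = 0 (note the -2x y' term) with n(n+1) = 6, so n = 2; the polynomial solution is P_2(x).
With y = sum_k a_k x^k, matching x^k gives (k+2)(k+1) a_{k+2} = [k(k+1) - n(n+1)] a_k = (k - 2)(k + 3) a_k. The right side vanishes at k = 2, so the series with the parity of 2 terminates at degree 2.
Standard normalization (P_n(1) = 1): leading coefficient (2n)!/(2^n (n!)^2) = 24/(4*4) = 3/2, so a_2 = 3/2. Work downward with a_k = (k+1)(k+2) a_{k+2} / ((k - 2)(k + 3)):
  a_0 = (1)(2)(3/2) / ((0 - 2)(0 + 3)) = 3/(-6) = -1/2
Hence P_2(x) = 3 x^2/2 - 1/2.

P_2(x); series = 3 x^2/2 - 1/2


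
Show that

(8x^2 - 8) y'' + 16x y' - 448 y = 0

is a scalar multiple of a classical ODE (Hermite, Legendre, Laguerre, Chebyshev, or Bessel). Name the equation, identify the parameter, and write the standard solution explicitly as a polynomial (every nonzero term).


All three coefficients share the factor -8; dividing through by -8 gives  (1 - x^2) y'' - 2x y' + 56 y = 0.
This matches the Legendre equation (1 - x^2) y'' - 2x y' + n(n+1) y = 0 (note the -2x y' term) with n(n+1) = 56, so n = 7; the polynomial solution is P_7(x).
With y = sum_k a_k x^k, matching x^k gives (k+2)(k+1) a_{k+2} = [k(k+1) - n(n+1)] a_k = (k - 7)(k + 8) a_k. The right side vanishes at k = 7, so the series with the parity of 7 terminates at degree 7.
Standard normalization (P_n(1) = 1): leading coefficient (2n)!/(2^n (n!)^2) = 87178291200/(128*25401600) = 429/16, so a_7 = 429/16. Work downward with a_k = (k+1)(k+2) a_{k+2} / ((k - 7)(k + 8)):
  a_5 = (6)(7)(429/16) / ((5 - 7)(5 + 8)) = (9009/8)/(-26) = -693/16
  a_3 = (4)(5)(-693/16) / ((3 - 7)(3 + 8)) = (-3465/4)/(-44) = 315/16
  a_1 = (2)(3)(315/16) / ((1 - 7)(1 + 8)) = (945/8)/(-54) = -35/16
Hence P_7(x) = 429 x^7/16 - 693 x^5/16 + 315 x^3/16 - 35 x/16.

P_7(x); series = 429 x^7/16 - 693 x^5/16 + 315 x^3/16 - 35 x/16


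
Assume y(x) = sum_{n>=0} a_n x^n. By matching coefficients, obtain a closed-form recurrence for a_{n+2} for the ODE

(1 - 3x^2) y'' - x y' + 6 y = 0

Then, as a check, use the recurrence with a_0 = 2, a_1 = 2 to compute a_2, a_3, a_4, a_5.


Substitute y = sum_n a_n x^n.
(1 - 3 x^2) y'' contributes (n+2)(n+1) a_{n+2} - 3 n(n-1) a_n at x^n.
-x y'(x) contributes -n a_n at x^n.
6 y(x) contributes 6 a_n at x^n.
Matching x^n: (n+2)(n+1) a_{n+2} + (-3 n(n-1) - n + 6) a_n = 0.
Thus a_{n+2} = (3 n(n-1) + n - 6) / ((n+1)(n+2)) * a_n.

Check with a_0 = 2, a_1 = 2 (apply the recurrence for n = 0, 1, 2, 3): a_0 = 2, a_1 = 2, a_2 = -6, a_3 = -5/3, a_4 = -1, a_5 = -5/4.

a_(n+2) = (3 n(n-1) + n - 6) / ((n+1)(n+2)) * a_n; check: a_0 = 2, a_1 = 2, a_2 = -6, a_3 = -5/3, a_4 = -1, a_5 = -5/4


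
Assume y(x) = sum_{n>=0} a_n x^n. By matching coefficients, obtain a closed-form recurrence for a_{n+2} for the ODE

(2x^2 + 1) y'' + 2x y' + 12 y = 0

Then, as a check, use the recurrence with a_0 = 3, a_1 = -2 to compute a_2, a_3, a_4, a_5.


Substitute y = sum_n a_n x^n.
(1 + 2 x^2) y'' contributes (n+2)(n+1) a_{n+2} + 2 n(n-1) a_n at x^n.
2 x y'(x) contributes 2 n a_n at x^n.
12 y(x) contributes 12 a_n at x^n.
Matching x^n: (n+2)(n+1) a_{n+2} + (2 n(n-1) + 2 n + 12) a_n = 0.
Thus a_{n+2} = (-2 n(n-1) - 2 n - 12) / ((n+1)(n+2)) * a_n.

Check with a_0 = 3, a_1 = -2 (apply the recurrence for n = 0, 1, 2, 3): a_0 = 3, a_1 = -2, a_2 = -18, a_3 = 14/3, a_4 = 30, a_5 = -7.

a_(n+2) = (-2 n(n-1) - 2 n - 12) / ((n+1)(n+2)) * a_n; check: a_0 = 3, a_1 = -2, a_2 = -18, a_3 = 14/3, a_4 = 30, a_5 = -7


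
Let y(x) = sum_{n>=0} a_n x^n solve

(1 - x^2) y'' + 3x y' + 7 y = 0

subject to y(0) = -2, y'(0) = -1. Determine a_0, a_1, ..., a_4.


Ansatz: y(x) = sum_{n>=0} a_n x^n, so y'(x) = sum_{n>=1} n a_n x^(n-1) and y''(x) = sum_{n>=2} n(n-1) a_n x^(n-2).
Substitute into P(x) y'' + Q(x) y' + R(x) y = 0 with P(x) = 1 - x^2, Q(x) = 3x, R(x) = 7, and match powers of x.
Initial conditions: a_0 = -2, a_1 = -1.
Setting the coefficient of each power of x to zero and solving order by order (substituting the coefficients already found):
  x^0: 2 a_2 + 7 a_0 = 0  ->  2 a_2 = -7 a_0 = 14  ->  a_2 = 7
  x^1: 6 a_3 + 10 a_1 = 0  ->  6 a_3 = -10 a_1 = 10  ->  a_3 = 5/3
  x^2: 12 a_4 + 11 a_2 = 0  ->  12 a_4 = -11 a_2 = -77  ->  a_4 = -77/12
Truncated series: y(x) = -2 - x + 7 x^2 + (5/3) x^3 - (77/12) x^4 + O(x^5).

a_0 = -2; a_1 = -1; a_2 = 7; a_3 = 5/3; a_4 = -77/12


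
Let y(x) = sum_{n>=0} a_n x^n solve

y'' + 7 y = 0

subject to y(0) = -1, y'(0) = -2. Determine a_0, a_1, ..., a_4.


Ansatz: y(x) = sum_{n>=0} a_n x^n, so y'(x) = sum_{n>=1} n a_n x^(n-1) and y''(x) = sum_{n>=2} n(n-1) a_n x^(n-2).
Substitute into P(x) y'' + Q(x) y' + R(x) y = 0 with P(x) = 1, Q(x) = 0, R(x) = 7, and match powers of x.
Initial conditions: a_0 = -1, a_1 = -2.
Setting the coefficient of each power of x to zero and solving order by order (substituting the coefficients already found):
  x^0: 2 a_2 + 7 a_0 = 0  ->  2 a_2 = -7 a_0 = 7  ->  a_2 = 7/2
  x^1: 6 a_3 + 7 a_1 = 0  ->  6 a_3 = -7 a_1 = 14  ->  a_3 = 7/3
  x^2: 12 a_4 + 7 a_2 = 0  ->  12 a_4 = -7 a_2 = -49/2  ->  a_4 = -49/24
Truncated series: y(x) = -1 - 2 x + (7/2) x^2 + (7/3) x^3 - (49/24) x^4 + O(x^5).

a_0 = -1; a_1 = -2; a_2 = 7/2; a_3 = 7/3; a_4 = -49/24


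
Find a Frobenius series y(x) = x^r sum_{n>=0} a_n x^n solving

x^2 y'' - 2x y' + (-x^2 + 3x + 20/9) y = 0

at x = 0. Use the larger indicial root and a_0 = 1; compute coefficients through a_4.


Write in Frobenius form y'' + (p(x)/x) y' + (q(x)/x^2) y = 0:
  p(x) = -2,  q(x) = -x^2 + 3x + 20/9.
Indicial equation: r(r-1) + (-2) r + (20/9) = 0 -> roots r_1 = 5/3, r_2 = 4/3.
Take r = r_1 = 5/3. Let y(x) = x^r sum_{n>=0} a_n x^n with a_0 = 1.
Substitute y = x^r sum a_n x^n and match x^{r+n}. The recurrence is
  D(n) a_n + 3 a_{n-1} - 1 a_{n-2} = 0,  where D(n) = (r+n)(r+n-1) + (-2)(r+n) + (20/9).
  a_n = [-3 a_{n-1} + 1 a_{n-2}] / D(n).
Since the indicial polynomial factors as (r - r_1)(r - r_2), D(n) = (r_1 + n - r_1)(r_1 + n - r_2) = n(n + 1/3).
Evaluating step by step (a_0 = 1):
  n = 1: D(1) = 1(1 + 1/3) = 4/3; numerator = -3(1) = -3; a_1 = (-3)/(4/3) = -9/4
  n = 2: D(2) = 2(2 + 1/3) = 14/3; numerator = -3(-9/4) + 1(1) = 31/4; a_2 = (31/4)/(14/3) = 93/56
  n = 3: D(3) = 3(3 + 1/3) = 10; numerator = -3(93/56) + 1(-9/4) = -405/56; a_3 = (-405/56)/(10) = -81/112
  n = 4: D(4) = 4(4 + 1/3) = 52/3; numerator = -3(-81/112) + 1(93/56) = 429/112; a_4 = (429/112)/(52/3) = 99/448

r = 5/3; a_0 = 1; a_1 = -9/4; a_2 = 93/56; a_3 = -81/112; a_4 = 99/448


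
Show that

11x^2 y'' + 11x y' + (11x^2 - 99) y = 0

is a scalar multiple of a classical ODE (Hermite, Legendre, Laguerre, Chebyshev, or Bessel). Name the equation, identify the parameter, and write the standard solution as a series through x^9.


All three coefficients share the factor 11; dividing through by 11 gives  x^2 y'' + x y' + (x^2 - 9) y = 0.
This matches the Bessel equation x^2 y'' + x y' + (x^2 - nu^2) y = 0 with nu^2 = 9, so nu = 3; the solution bounded at x = 0 is J_3(x).
Frobenius at x = 0: indicial roots ±nu; for r = nu the recurrence k(k + 2nu) c_k = -c_{k-2} gives the standard series J_nu(x) = sum_{k>=0} (-1)^k / (k! (k+nu)!) (x/2)^(2k+nu). Evaluate the first 4 terms:
  k = 0: (-1)^0 / (0! * 3! * 2^3) x^3 = 1/(1*6*8) x^3 = (1/48) x^3
  k = 1: (-1)^1 / (1! * 4! * 2^5) x^5 = -1/(1*24*32) x^5 = (-1/768) x^5
  k = 2: (-1)^2 / (2! * 5! * 2^7) x^7 = 1/(2*120*128) x^7 = (1/30720) x^7
  k = 3: (-1)^3 / (3! * 6! * 2^9) x^9 = -1/(6*720*512) x^9 = (-1/2211840) x^9
Hence J_3(x) = -x^9/2211840 + x^7/30720 - x^5/768 + x^3/48 + ....

J_3(x); series = -x^9/2211840 + x^7/30720 - x^5/768 + x^3/48


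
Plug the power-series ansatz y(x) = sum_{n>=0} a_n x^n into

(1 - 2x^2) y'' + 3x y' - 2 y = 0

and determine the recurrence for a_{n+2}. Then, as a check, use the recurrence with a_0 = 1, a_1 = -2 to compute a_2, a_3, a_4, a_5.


Substitute y = sum_n a_n x^n.
(1 - 2 x^2) y'' contributes (n+2)(n+1) a_{n+2} - 2 n(n-1) a_n at x^n.
3 x y'(x) contributes 3 n a_n at x^n.
-2 y(x) contributes -2 a_n at x^n.
Matching x^n: (n+2)(n+1) a_{n+2} + (-2 n(n-1) + 3 n - 2) a_n = 0.
Thus a_{n+2} = (2 n(n-1) - 3 n + 2) / ((n+1)(n+2)) * a_n.

Check with a_0 = 1, a_1 = -2 (apply the recurrence for n = 0, 1, 2, 3): a_0 = 1, a_1 = -2, a_2 = 1, a_3 = 1/3, a_4 = 0, a_5 = 1/12.

a_(n+2) = (2 n(n-1) - 3 n + 2) / ((n+1)(n+2)) * a_n; check: a_0 = 1, a_1 = -2, a_2 = 1, a_3 = 1/3, a_4 = 0, a_5 = 1/12


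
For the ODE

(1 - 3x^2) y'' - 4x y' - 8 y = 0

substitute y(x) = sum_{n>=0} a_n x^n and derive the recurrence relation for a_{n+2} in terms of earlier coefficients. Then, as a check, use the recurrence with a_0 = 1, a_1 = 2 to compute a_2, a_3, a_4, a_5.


Substitute y = sum_n a_n x^n.
(1 - 3 x^2) y'' contributes (n+2)(n+1) a_{n+2} - 3 n(n-1) a_n at x^n.
-4 x y'(x) contributes -4 n a_n at x^n.
-8 y(x) contributes -8 a_n at x^n.
Matching x^n: (n+2)(n+1) a_{n+2} + (-3 n(n-1) - 4 n - 8) a_n = 0.
Thus a_{n+2} = (3 n(n-1) + 4 n + 8) / ((n+1)(n+2)) * a_n.

Check with a_0 = 1, a_1 = 2 (apply the recurrence for n = 0, 1, 2, 3): a_0 = 1, a_1 = 2, a_2 = 4, a_3 = 4, a_4 = 22/3, a_5 = 38/5.

a_(n+2) = (3 n(n-1) + 4 n + 8) / ((n+1)(n+2)) * a_n; check: a_0 = 1, a_1 = 2, a_2 = 4, a_3 = 4, a_4 = 22/3, a_5 = 38/5


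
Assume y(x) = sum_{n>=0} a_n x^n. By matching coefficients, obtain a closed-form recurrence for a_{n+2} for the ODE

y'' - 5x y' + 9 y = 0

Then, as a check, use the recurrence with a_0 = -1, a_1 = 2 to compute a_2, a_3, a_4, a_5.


Substitute y = sum_n a_n x^n.
y''(x) has coefficient (n+2)(n+1) a_{n+2} at x^n;
-5 x y'(x) has coefficient -5 n a_n at x^n (shift);
9 y(x) has coefficient 9 a_n at x^n.
Matching x^n: (n+2)(n+1) a_{n+2} + (-5n + 9) a_n = 0.
Thus a_{n+2} = (5n - 9) / ((n+1)(n+2)) * a_n.

Check with a_0 = -1, a_1 = 2 (apply the recurrence for n = 0, 1, 2, 3): a_0 = -1, a_1 = 2, a_2 = 9/2, a_3 = -4/3, a_4 = 3/8, a_5 = -2/5.

a_(n+2) = (5n - 9) / ((n+1)(n+2)) * a_n; check: a_0 = -1, a_1 = 2, a_2 = 9/2, a_3 = -4/3, a_4 = 3/8, a_5 = -2/5


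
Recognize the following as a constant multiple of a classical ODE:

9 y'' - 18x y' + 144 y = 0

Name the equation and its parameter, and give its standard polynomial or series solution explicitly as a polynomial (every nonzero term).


All three coefficients share the factor 9; dividing through by 9 gives  y'' - 2x y' + 16 y = 0.
This matches the Hermite equation y'' - 2x y' + 2n y = 0 with 2n = 16, so n = 8; the polynomial solution is H_8(x).
With y = sum_k a_k x^k, matching x^k gives (k+2)(k+1) a_{k+2} = 2(k - n) a_k = 2(k - 8) a_k. The right side vanishes at k = 8, so the series with the parity of 8 terminates at degree 8.
Standard normalization: leading coefficient of H_n is 2^n, so a_8 = 2^8 = 256. Work downward with a_k = (k+1)(k+2) a_{k+2} / (2(k - n)):
  a_6 = (7)(8)(256) / (2(6 - 8)) = 14336/(-4) = -3584
  a_4 = (5)(6)(-3584) / (2(4 - 8)) = -107520/(-8) = 13440
  a_2 = (3)(4)(13440) / (2(2 - 8)) = 161280/(-12) = -13440
  a_0 = (1)(2)(-13440) / (2(0 - 8)) = -26880/(-16) = 1680
Hence H_8(x) = 256 x^8 - 3584 x^6 + 13440 x^4 - 13440 x^2 + 1680.

H_8(x); series = 256 x^8 - 3584 x^6 + 13440 x^4 - 13440 x^2 + 1680


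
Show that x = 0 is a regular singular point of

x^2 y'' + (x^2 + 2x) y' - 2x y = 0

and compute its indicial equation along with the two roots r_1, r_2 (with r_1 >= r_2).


Divide by x^2 to reach normal form y'' + P_1(x) y' + P_2(x) y = 0 with P_1(x) = 1 + 2/x and P_2(x) = -2/x.
x = 0 is a singular point because the y'-coefficient 1 + 2/x has a pole at x = 0 and the y-coefficient -2/x has a pole at x = 0.
It is a regular singular point because x P_1(x) = p(x) = x + 2 and x^2 P_2(x) = q(x) = -2x are polynomials, hence analytic at x = 0.
p(0) = 2,  q(0) = 0.
Indicial equation: r(r-1) + p(0) r + q(0) = 0, i.e. r^2 + (p(0) - 1) r + q(0) = 0, i.e. r^2 + 1 r = 0.
Discriminant: (1)^2 - 4(0) = 1, so r = (-1 ± 1)/2.
Solving: r_1 = 0, r_2 = -1.

indicial: r^2 + 1 r = 0; roots r_1 = 0, r_2 = -1


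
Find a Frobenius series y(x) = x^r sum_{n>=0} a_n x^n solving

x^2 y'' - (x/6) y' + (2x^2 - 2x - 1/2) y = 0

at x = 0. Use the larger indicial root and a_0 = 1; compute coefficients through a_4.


Write in Frobenius form y'' + (p(x)/x) y' + (q(x)/x^2) y = 0:
  p(x) = -1/6,  q(x) = 2x^2 - 2x - 1/2.
Indicial equation: r(r-1) + (-1/6) r + (-1/2) = 0 -> roots r_1 = 3/2, r_2 = -1/3.
Take r = r_1 = 3/2. Let y(x) = x^r sum_{n>=0} a_n x^n with a_0 = 1.
Substitute y = x^r sum a_n x^n and match x^{r+n}. The recurrence is
  D(n) a_n - 2 a_{n-1} + 2 a_{n-2} = 0,  where D(n) = (r+n)(r+n-1) + (-1/6)(r+n) + (-1/2).
  a_n = [2 a_{n-1} - 2 a_{n-2}] / D(n).
Since the indicial polynomial factors as (r - r_1)(r - r_2), D(n) = (r_1 + n - r_1)(r_1 + n - r_2) = n(n + 11/6).
Evaluating step by step (a_0 = 1):
  n = 1: D(1) = 1(1 + 11/6) = 17/6; numerator = 2(1) = 2; a_1 = (2)/(17/6) = 12/17
  n = 2: D(2) = 2(2 + 11/6) = 23/3; numerator = 2(12/17) - 2(1) = -10/17; a_2 = (-10/17)/(23/3) = -30/391
  n = 3: D(3) = 3(3 + 11/6) = 29/2; numerator = 2(-30/391) - 2(12/17) = -36/23; a_3 = (-36/23)/(29/2) = -72/667
  n = 4: D(4) = 4(4 + 11/6) = 70/3; numerator = 2(-72/667) - 2(-30/391) = -708/11339; a_4 = (-708/11339)/(70/3) = -1062/396865

r = 3/2; a_0 = 1; a_1 = 12/17; a_2 = -30/391; a_3 = -72/667; a_4 = -1062/396865


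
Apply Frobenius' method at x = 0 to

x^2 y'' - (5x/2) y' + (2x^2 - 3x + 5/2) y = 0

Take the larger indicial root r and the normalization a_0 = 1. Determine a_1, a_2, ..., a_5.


Write in Frobenius form y'' + (p(x)/x) y' + (q(x)/x^2) y = 0:
  p(x) = -5/2,  q(x) = 2x^2 - 3x + 5/2.
Indicial equation: r(r-1) + (-5/2) r + (5/2) = 0 -> roots r_1 = 5/2, r_2 = 1.
Take r = r_1 = 5/2. Let y(x) = x^r sum_{n>=0} a_n x^n with a_0 = 1.
Substitute y = x^r sum a_n x^n and match x^{r+n}. The recurrence is
  D(n) a_n - 3 a_{n-1} + 2 a_{n-2} = 0,  where D(n) = (r+n)(r+n-1) + (-5/2)(r+n) + (5/2).
  a_n = [3 a_{n-1} - 2 a_{n-2}] / D(n).
Since the indicial polynomial factors as (r - r_1)(r - r_2), D(n) = (r_1 + n - r_1)(r_1 + n - r_2) = n(n + 3/2).
Evaluating step by step (a_0 = 1):
  n = 1: D(1) = 1(1 + 3/2) = 5/2; numerator = 3(1) = 3; a_1 = (3)/(5/2) = 6/5
  n = 2: D(2) = 2(2 + 3/2) = 7; numerator = 3(6/5) - 2(1) = 8/5; a_2 = (8/5)/(7) = 8/35
  n = 3: D(3) = 3(3 + 3/2) = 27/2; numerator = 3(8/35) - 2(6/5) = -12/7; a_3 = (-12/7)/(27/2) = -8/63
  n = 4: D(4) = 4(4 + 3/2) = 22; numerator = 3(-8/63) - 2(8/35) = -88/105; a_4 = (-88/105)/(22) = -4/105
  n = 5: D(5) = 5(5 + 3/2) = 65/2; numerator = 3(-4/105) - 2(-8/63) = 44/315; a_5 = (44/315)/(65/2) = 88/20475

r = 5/2; a_0 = 1; a_1 = 6/5; a_2 = 8/35; a_3 = -8/63; a_4 = -4/105; a_5 = 88/20475


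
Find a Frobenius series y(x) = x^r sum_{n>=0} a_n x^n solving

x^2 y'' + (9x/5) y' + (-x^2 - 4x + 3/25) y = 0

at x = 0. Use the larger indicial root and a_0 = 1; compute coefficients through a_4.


Write in Frobenius form y'' + (p(x)/x) y' + (q(x)/x^2) y = 0:
  p(x) = 9/5,  q(x) = -x^2 - 4x + 3/25.
Indicial equation: r(r-1) + (9/5) r + (3/25) = 0 -> roots r_1 = -1/5, r_2 = -3/5.
Take r = r_1 = -1/5. Let y(x) = x^r sum_{n>=0} a_n x^n with a_0 = 1.
Substitute y = x^r sum a_n x^n and match x^{r+n}. The recurrence is
  D(n) a_n - 4 a_{n-1} - 1 a_{n-2} = 0,  where D(n) = (r+n)(r+n-1) + (9/5)(r+n) + (3/25).
  a_n = [4 a_{n-1} + 1 a_{n-2}] / D(n).
Since the indicial polynomial factors as (r - r_1)(r - r_2), D(n) = (r_1 + n - r_1)(r_1 + n - r_2) = n(n + 2/5).
Evaluating step by step (a_0 = 1):
  n = 1: D(1) = 1(1 + 2/5) = 7/5; numerator = 4(1) = 4; a_1 = (4)/(7/5) = 20/7
  n = 2: D(2) = 2(2 + 2/5) = 24/5; numerator = 4(20/7) + 1(1) = 87/7; a_2 = (87/7)/(24/5) = 145/56
  n = 3: D(3) = 3(3 + 2/5) = 51/5; numerator = 4(145/56) + 1(20/7) = 185/14; a_3 = (185/14)/(51/5) = 925/714
  n = 4: D(4) = 4(4 + 2/5) = 88/5; numerator = 4(925/714) + 1(145/56) = 22195/2856; a_4 = (22195/2856)/(88/5) = 110975/251328

r = -1/5; a_0 = 1; a_1 = 20/7; a_2 = 145/56; a_3 = 925/714; a_4 = 110975/251328


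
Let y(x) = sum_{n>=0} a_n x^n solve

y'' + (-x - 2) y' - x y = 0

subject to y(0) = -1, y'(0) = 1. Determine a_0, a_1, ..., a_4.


Ansatz: y(x) = sum_{n>=0} a_n x^n, so y'(x) = sum_{n>=1} n a_n x^(n-1) and y''(x) = sum_{n>=2} n(n-1) a_n x^(n-2).
Substitute into P(x) y'' + Q(x) y' + R(x) y = 0 with P(x) = 1, Q(x) = -x - 2, R(x) = -x, and match powers of x.
Initial conditions: a_0 = -1, a_1 = 1.
Setting the coefficient of each power of x to zero and solving order by order (substituting the coefficients already found):
  x^0: 2 a_2 - 2 a_1 = 0  ->  2 a_2 = 2 a_1 = 2  ->  a_2 = 1
  x^1: 6 a_3 - 4 a_2 - a_1 - a_0 = 0  ->  6 a_3 = 4 a_2 + a_1 + a_0 = 4  ->  a_3 = 2/3
  x^2: 12 a_4 - 6 a_3 - 2 a_2 - a_1 = 0  ->  12 a_4 = 6 a_3 + 2 a_2 + a_1 = 7  ->  a_4 = 7/12
Truncated series: y(x) = -1 + x + x^2 + (2/3) x^3 + (7/12) x^4 + O(x^5).

a_0 = -1; a_1 = 1; a_2 = 1; a_3 = 2/3; a_4 = 7/12


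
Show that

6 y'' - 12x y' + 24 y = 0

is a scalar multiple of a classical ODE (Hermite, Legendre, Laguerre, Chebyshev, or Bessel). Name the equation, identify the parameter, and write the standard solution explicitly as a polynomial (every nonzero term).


All three coefficients share the factor 6; dividing through by 6 gives  y'' - 2x y' + 4 y = 0.
This matches the Hermite equation y'' - 2x y' + 2n y = 0 with 2n = 4, so n = 2; the polynomial solution is H_2(x).
With y = sum_k a_k x^k, matching x^k gives (k+2)(k+1) a_{k+2} = 2(k - n) a_k = 2(k - 2) a_k. The right side vanishes at k = 2, so the series with the parity of 2 terminates at degree 2.
Standard normalization: leading coefficient of H_n is 2^n, so a_2 = 2^2 = 4. Work downward with a_k = (k+1)(k+2) a_{k+2} / (2(k - n)):
  a_0 = (1)(2)(4) / (2(0 - 2)) = 8/(-4) = -2
Hence H_2(x) = 4 x^2 - 2.

H_2(x); series = 4 x^2 - 2
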